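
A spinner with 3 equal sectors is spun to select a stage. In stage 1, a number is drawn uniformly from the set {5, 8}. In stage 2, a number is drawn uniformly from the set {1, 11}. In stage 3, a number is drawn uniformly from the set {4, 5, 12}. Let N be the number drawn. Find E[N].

13/2

E[N | stage 1] = (5+8)/2 = 13/2.
E[N | stage 2] = (1+11)/2 = 6.
E[N | stage 3] = (4+5+12)/3 = 7.
By the law of total expectation,
E[N] = (1/3)·(13/2) + (1/3)·(6) + (1/3)·(7) = 13/2.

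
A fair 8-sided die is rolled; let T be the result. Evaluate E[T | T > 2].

11/2

Given T > 2, T is equally likely to be any of {3, 4, 5, 6, 7, 8}.
E[T | T > 2] = (3 + 4 + 5 + 6 + 7 + 8) / 6 = 11/2.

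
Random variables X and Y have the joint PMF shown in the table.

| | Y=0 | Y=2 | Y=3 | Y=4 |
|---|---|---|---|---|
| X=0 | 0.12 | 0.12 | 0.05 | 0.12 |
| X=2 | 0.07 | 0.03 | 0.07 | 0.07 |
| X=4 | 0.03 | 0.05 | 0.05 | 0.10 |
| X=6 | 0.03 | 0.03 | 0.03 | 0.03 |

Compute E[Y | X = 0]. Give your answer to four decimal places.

2.1220

P(X = 0) = 0.41.
Σ Y·P over the event = 0·(0.12) + 2·(0.12) + 3·(0.05) + 4·(0.12) = 0.87.
E[Y | X = 0] = (0.87) / (0.41) = 2.1220.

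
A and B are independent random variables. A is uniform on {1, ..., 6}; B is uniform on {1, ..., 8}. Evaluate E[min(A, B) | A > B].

7/3

P(A > B) = 5/16.
Summing min(A,B)·P(x,y) over outcomes with A > B gives 35/48.
E[min(A, B) | A > B] = (35/48) / (5/16) = 7/3.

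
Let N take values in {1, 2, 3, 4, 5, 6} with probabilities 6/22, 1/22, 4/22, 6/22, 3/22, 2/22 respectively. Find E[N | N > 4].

27/5

P(N > 4) = 5/22.
Σ over the event: 5·3/22 + 6·1/11 = 27/22.
E[N | N > 4] = (27/22) / (5/22) = 27/5.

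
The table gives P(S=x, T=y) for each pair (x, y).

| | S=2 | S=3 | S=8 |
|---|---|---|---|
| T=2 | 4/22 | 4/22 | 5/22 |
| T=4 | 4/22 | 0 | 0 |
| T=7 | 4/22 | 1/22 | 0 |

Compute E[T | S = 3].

3

P(S = 3) = 5/22.
Σ T·P over the event = 2·(4/22) + 7·(1/22) = 15/22.
E[T | S = 3] = (15/22) / (5/22) = 3.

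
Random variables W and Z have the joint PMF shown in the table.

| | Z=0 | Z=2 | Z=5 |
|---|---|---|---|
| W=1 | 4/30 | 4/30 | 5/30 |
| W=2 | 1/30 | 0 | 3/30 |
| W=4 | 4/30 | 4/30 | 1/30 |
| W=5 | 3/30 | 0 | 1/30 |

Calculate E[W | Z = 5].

2

P(Z = 5) = 1/3.
Σ W·P over the event = 1·(5/30) + 2·(3/30) + 4·(1/30) + 5·(1/30) = 2/3.
E[W | Z = 5] = (2/3) / (1/3) = 2.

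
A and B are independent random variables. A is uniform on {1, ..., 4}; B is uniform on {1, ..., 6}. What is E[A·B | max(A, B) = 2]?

8/3

Outcomes with max(A, B) = 2: (1,2), (2,1), (2,2), each with probability 1/24.
E[A·B | max(A, B) = 2] = (2 + 2 + 4) / 3 = 8/3.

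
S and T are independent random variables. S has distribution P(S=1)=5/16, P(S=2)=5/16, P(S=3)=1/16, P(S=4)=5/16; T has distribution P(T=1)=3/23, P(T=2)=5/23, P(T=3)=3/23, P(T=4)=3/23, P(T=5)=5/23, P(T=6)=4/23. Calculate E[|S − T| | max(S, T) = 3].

P(max(S, T) = 3) = 41/368.
Summing |S−T|·P(x,y) over outcomes with max(S, T) = 3 gives 7/46.
E[|S − T| | max(S, T) = 3] = (7/46) / (41/368) = 56/41.

56/41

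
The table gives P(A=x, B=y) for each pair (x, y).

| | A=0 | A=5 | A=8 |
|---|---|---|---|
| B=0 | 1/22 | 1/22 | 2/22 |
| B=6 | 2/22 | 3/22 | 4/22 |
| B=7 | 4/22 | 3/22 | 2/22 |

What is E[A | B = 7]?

P(B = 7) = 9/22.
Σ A·P over the event = 0·(4/22) + 5·(3/22) + 8·(2/22) = 31/22.
E[A | B = 7] = (31/22) / (9/22) = 31/9.

31/9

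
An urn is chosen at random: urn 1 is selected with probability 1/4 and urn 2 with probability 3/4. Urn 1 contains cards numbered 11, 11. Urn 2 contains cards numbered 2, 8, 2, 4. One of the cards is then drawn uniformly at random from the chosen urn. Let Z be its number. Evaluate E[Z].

23/4

E[Z | urn 1] = (11+11)/2 = 11.
E[Z | urn 2] = (2+8+2+4)/4 = 4.
By the law of total expectation,
E[Z] = (1/4)·(11) + (3/4)·(4) = 23/4.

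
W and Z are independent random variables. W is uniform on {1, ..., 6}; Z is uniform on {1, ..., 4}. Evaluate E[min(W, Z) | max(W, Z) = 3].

Outcomes with max(W, Z) = 3: (1,3), (2,3), (3,1), (3,2), (3,3), each with probability 1/24.
E[min(W, Z) | max(W, Z) = 3] = (1 + 2 + 1 + 2 + 3) / 5 = 9/5.

9/5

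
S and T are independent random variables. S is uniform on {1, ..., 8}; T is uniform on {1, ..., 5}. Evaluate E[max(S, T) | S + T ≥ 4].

P(S + T ≥ 4) = 37/40.
Summing max(S,T)·P(x,y) over outcomes with S + T ≥ 4 gives 39/8.
E[max(S, T) | S + T ≥ 4] = (39/8) / (37/40) = 195/37.

195/37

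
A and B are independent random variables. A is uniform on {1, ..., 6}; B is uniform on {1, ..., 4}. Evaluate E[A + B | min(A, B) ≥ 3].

8

P(min(A, B) ≥ 3) = 1/3.
Summing (A+B)·P(x,y) over outcomes with min(A, B) ≥ 3 gives 8/3.
E[A + B | min(A, B) ≥ 3] = (8/3) / (1/3) = 8.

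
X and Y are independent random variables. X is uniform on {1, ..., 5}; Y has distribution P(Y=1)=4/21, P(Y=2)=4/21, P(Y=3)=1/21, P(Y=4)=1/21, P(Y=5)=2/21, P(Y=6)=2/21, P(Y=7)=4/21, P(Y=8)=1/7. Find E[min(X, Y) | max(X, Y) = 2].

P(max(X, Y) = 2) = 4/35.
Summing min(X,Y)·P(x,y) over outcomes with max(X, Y) = 2 gives 16/105.
E[min(X, Y) | max(X, Y) = 2] = (16/105) / (4/35) = 4/3.

4/3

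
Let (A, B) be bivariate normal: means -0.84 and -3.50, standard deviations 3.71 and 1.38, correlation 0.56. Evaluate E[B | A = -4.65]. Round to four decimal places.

-4.2936

For a bivariate normal, E[B | A=x] = μ_B + ρ·(σ_B/σ_A)·(x − μ_A).
E[B | A=-4.65] = -3.50 + (0.56)·(1.38/3.71)·(-4.65 − (-0.84)) = -3.50 + (0.2083)·(-3.81) = -4.2936.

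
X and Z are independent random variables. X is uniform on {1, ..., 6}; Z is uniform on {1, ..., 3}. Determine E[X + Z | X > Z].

25/4

P(X > Z) = 2/3.
Summing (X+Z)·P(x,y) over outcomes with X > Z gives 25/6.
E[X + Z | X > Z] = (25/6) / (2/3) = 25/4.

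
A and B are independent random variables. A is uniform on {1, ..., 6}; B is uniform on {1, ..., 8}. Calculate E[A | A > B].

14/3

P(A > B) = 5/16.
Summing A·P(x,y) over outcomes with A > B gives 35/24.
E[A | A > B] = (35/24) / (5/16) = 14/3.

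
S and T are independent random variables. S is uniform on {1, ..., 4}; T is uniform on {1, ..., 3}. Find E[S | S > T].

Outcomes with S > T: (2,1), (3,1), (3,2), (4,1), (4,2), (4,3), each with probability 1/12.
E[S | S > T] = (2 + 3 + 3 + 4 + 4 + 4) / 6 = 10/3.

10/3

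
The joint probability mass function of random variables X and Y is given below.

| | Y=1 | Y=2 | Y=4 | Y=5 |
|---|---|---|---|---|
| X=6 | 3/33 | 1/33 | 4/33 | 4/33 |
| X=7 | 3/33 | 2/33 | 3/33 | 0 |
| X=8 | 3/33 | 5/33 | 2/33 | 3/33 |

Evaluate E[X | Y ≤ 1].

P(Y ≤ 1) = 3/11.
Σ X·P over the event = 6·(3/33) + 7·(3/33) + 8·(3/33) = 21/11.
E[X | Y ≤ 1] = (21/11) / (3/11) = 7.

7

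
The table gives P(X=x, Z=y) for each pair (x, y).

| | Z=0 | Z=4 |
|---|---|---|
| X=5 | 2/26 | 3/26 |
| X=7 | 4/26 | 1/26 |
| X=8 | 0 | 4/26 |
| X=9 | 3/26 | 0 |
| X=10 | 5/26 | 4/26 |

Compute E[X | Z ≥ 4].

P(Z ≥ 4) = 6/13.
Σ X·P over the event = 5·(3/26) + 7·(1/26) + 8·(4/26) + 10·(4/26) = 47/13.
E[X | Z ≥ 4] = (47/13) / (6/13) = 47/6.

47/6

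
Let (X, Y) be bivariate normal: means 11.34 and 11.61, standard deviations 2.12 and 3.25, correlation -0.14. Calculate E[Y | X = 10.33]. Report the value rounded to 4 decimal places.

The regression of Y on X has slope ρ·σ_Y/σ_X and passes through (μ_X, μ_Y).
E[Y | X=10.33] = 11.61 + (-0.14)·(3.25/2.12)·(10.33 − (11.34)) = 11.61 + (-0.21462)·(-1.01) = 11.8268.

11.8268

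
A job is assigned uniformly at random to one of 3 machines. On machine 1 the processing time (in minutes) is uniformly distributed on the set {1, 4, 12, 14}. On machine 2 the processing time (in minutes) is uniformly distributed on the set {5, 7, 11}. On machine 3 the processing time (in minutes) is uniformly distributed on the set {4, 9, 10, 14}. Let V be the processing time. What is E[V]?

E[V | machine 1] = (1+4+12+14)/4 = 31/4.
E[V | machine 2] = (5+7+11)/3 = 23/3.
E[V | machine 3] = (4+9+10+14)/4 = 37/4.
E[V] = (1/3)·(31/4) + (1/3)·(23/3) + (1/3)·(37/4) = 74/9.

74/9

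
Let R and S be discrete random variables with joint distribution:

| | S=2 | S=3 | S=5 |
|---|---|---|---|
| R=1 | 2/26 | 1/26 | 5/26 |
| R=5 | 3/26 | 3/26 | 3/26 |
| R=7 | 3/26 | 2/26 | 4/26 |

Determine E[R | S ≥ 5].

P(S ≥ 5) = 6/13.
Σ R·P over the event = 1·(5/26) + 5·(3/26) + 7·(4/26) = 24/13.
E[R | S ≥ 5] = (24/13) / (6/13) = 4.

4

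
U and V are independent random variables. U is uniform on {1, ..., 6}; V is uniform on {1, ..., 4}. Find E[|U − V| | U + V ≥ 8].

Outcomes with U + V ≥ 8: (4,4), (5,3), (5,4), (6,2), (6,3), (6,4), each with probability 1/24.
E[|U − V| | U + V ≥ 8] = (0 + 2 + 1 + 4 + 3 + 2) / 6 = 2.

2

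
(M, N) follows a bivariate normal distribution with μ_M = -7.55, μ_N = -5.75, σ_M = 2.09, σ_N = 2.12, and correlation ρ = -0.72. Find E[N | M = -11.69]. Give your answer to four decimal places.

-2.7264

For a bivariate normal, E[N | M=x] = μ_N + ρ·(σ_N/σ_M)·(x − μ_M).
E[N | M=-11.69] = -5.75 + (-0.72)·(2.12/2.09)·(-11.69 − (-7.55)) = -5.75 + (-0.73033)·(-4.14) = -2.7264.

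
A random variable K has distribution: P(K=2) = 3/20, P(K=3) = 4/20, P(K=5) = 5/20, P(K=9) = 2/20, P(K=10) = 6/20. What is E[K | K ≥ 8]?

P(K ≥ 8) = 2/5.
Σ over the event: 9·1/10 + 10·3/10 = 39/10.
E[K | K ≥ 8] = (39/10) / (2/5) = 39/4.

39/4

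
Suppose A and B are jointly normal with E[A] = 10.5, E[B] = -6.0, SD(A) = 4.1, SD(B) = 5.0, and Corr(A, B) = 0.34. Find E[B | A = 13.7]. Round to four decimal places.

-4.6732

The regression of B on A has slope ρ·σ_B/σ_A and passes through (μ_A, μ_B).
E[B | A=13.7] = -6.0 + (0.34)·(5.0/4.1)·(13.7 − (10.5)) = -6.0 + (0.41463)·(3.2) = -4.6732.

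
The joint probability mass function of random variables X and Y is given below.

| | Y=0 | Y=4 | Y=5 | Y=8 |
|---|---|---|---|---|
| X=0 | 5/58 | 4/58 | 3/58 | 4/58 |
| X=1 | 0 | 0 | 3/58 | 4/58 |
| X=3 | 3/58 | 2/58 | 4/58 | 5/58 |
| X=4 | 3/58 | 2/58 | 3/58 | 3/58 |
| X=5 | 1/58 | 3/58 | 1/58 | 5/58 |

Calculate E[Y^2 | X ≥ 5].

393/10

P(X ≥ 5) = 5/29.
Summing Y^2·P(X=x,Y=y) over the conditioning event gives 393/58.
E[Y^2 | X ≥ 5] = (393/58) / (5/29) = 393/10.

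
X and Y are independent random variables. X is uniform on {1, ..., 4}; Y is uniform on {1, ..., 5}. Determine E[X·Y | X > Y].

35/6

Outcomes with X > Y: (2,1), (3,1), (3,2), (4,1), (4,2), (4,3), each with probability 1/20.
E[X·Y | X > Y] = (2 + 3 + 6 + 4 + 8 + 12) / 6 = 35/6.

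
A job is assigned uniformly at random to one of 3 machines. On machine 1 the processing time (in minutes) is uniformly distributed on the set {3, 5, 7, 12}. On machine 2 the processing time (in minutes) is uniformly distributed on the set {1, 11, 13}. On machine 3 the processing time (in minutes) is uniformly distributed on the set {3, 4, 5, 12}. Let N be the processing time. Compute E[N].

E[N | machine 1] = (3+5+7+12)/4 = 27/4.
E[N | machine 2] = (1+11+13)/3 = 25/3.
E[N | machine 3] = (3+4+5+12)/4 = 6.
By the law of total expectation,
E[N] = (1/3)·(27/4) + (1/3)·(25/3) + (1/3)·(6) = 253/36.

253/36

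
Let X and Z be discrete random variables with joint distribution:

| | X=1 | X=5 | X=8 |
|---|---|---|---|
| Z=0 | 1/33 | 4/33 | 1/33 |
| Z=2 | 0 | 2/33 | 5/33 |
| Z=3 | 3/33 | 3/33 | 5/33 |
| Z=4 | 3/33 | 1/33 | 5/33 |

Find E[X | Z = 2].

P(Z = 2) = 7/33.
Summing X·P(X=x,Z=y) over the conditioning event gives 50/33.
E[X | Z = 2] = (50/33) / (7/33) = 50/7.

50/7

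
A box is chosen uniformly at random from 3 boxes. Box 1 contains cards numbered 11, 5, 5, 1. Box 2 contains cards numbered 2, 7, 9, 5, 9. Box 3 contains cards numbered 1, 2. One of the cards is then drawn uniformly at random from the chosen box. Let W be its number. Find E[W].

67/15

E[W | box 1] = (11+5+5+1)/4 = 11/2.
E[W | box 2] = (2+7+9+5+9)/5 = 32/5.
E[W | box 3] = (1+2)/2 = 3/2.
By the law of total expectation,
E[W] = (1/3)·(11/2) + (1/3)·(32/5) + (1/3)·(3/2) = 67/15.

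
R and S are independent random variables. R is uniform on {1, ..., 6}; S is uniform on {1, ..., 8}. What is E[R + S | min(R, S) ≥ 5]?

P(min(R, S) ≥ 5) = 1/6.
Summing (R+S)·P(x,y) over outcomes with min(R, S) ≥ 5 gives 2.
E[R + S | min(R, S) ≥ 5] = (2) / (1/6) = 12.

12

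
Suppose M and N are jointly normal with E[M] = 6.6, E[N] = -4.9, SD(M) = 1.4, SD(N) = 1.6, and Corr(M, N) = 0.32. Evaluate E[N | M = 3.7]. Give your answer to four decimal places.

For a bivariate normal, E[N | M=x] = μ_N + ρ·(σ_N/σ_M)·(x − μ_M).
E[N | M=3.7] = -4.9 + (0.32)·(1.6/1.4)·(3.7 − (6.6)) = -4.9 + (0.36571)·(-2.9) = -5.9606.

-5.9606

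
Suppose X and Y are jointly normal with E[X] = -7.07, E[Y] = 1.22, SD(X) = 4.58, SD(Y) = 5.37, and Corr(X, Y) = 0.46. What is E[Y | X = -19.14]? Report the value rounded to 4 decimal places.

-5.2899

The regression of Y on X has slope ρ·σ_Y/σ_X and passes through (μ_X, μ_Y).
E[Y | X=-19.14] = 1.22 + (0.46)·(5.37/4.58)·(-19.14 − (-7.07)) = 1.22 + (0.539345)·(-12.07) = -5.2899.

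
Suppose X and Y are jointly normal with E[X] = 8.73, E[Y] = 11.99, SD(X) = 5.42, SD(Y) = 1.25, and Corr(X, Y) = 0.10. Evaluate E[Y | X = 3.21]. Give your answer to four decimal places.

11.8627

E[Y | X=x] = μ_Y + ρ(σ_Y/σ_X)(x − μ_X) for jointly normal variables.
E[Y | X=3.21] = 11.99 + (0.10)·(1.25/5.42)·(3.21 − (8.73)) = 11.99 + (0.023063)·(-5.52) = 11.8627.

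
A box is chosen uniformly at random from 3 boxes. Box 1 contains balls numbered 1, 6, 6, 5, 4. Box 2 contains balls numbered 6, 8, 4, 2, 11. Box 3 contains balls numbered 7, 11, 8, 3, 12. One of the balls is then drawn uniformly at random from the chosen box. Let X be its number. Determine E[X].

E[X | box 1] = (1+6+6+5+4)/5 = 22/5.
E[X | box 2] = (6+8+4+2+11)/5 = 31/5.
E[X | box 3] = (7+11+8+3+12)/5 = 41/5.
E[X] = (1/3)·(22/5) + (1/3)·(31/5) + (1/3)·(41/5) = 94/15.

94/15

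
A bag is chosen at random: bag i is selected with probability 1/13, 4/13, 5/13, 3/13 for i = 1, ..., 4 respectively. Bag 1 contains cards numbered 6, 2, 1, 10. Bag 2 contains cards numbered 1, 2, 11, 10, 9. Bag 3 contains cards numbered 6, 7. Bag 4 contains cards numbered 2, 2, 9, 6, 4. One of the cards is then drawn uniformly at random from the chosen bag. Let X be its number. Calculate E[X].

1549/260

E[X | bag 1] = (6+2+1+10)/4 = 19/4.
E[X | bag 2] = (1+2+11+10+9)/5 = 33/5.
E[X | bag 3] = (6+7)/2 = 13/2.
E[X | bag 4] = (2+2+9+6+4)/5 = 23/5.
By the law of total expectation,
E[X] = (1/13)·(19/4) + (4/13)·(33/5) + (5/13)·(13/2) + (3/13)·(23/5) = 1549/260.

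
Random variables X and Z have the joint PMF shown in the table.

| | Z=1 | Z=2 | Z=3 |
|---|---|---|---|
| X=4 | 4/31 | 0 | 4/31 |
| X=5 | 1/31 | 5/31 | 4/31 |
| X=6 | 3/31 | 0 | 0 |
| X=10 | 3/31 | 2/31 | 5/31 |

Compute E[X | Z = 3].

P(Z = 3) = 13/31.
Σ X·P over the event = 4·(4/31) + 5·(4/31) + 10·(5/31) = 86/31.
E[X | Z = 3] = (86/31) / (13/31) = 86/13.

86/13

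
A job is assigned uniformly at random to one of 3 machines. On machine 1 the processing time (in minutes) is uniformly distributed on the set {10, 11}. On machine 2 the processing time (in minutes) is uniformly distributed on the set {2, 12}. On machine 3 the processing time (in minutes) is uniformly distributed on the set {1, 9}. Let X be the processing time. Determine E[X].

E[X | machine 1] = (10+11)/2 = 21/2.
E[X | machine 2] = (2+12)/2 = 7.
E[X | machine 3] = (1+9)/2 = 5.
E[X] = (1/3)·(21/2) + (1/3)·(7) + (1/3)·(5) = 15/2.

15/2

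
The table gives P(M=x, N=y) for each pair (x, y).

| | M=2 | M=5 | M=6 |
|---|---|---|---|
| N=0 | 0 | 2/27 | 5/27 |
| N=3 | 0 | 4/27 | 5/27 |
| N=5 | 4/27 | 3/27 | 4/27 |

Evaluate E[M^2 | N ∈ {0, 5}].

P(N ∈ {0, 5}) = 2/3.
Σ M^2·P over the event = 4·(4/27) + 25·(2/27) + 25·(3/27) + 36·(5/27) + 36·(4/27) = 155/9.
E[M^2 | N ∈ {0, 5}] = (155/9) / (2/3) = 155/6.

155/6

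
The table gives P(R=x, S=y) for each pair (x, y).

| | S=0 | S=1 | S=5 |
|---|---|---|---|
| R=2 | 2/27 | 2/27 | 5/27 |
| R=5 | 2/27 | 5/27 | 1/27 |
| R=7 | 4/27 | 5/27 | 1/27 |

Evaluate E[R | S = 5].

22/7

P(S = 5) = 7/27.
Summing R·P(R=x,S=y) over the conditioning event gives 22/27.
E[R | S = 5] = (22/27) / (7/27) = 22/7.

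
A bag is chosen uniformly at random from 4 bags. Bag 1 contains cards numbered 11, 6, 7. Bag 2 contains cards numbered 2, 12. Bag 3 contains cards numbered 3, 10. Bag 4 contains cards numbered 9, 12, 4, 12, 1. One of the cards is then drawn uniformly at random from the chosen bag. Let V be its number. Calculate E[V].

E[V | bag 1] = (11+6+7)/3 = 8.
E[V | bag 2] = (2+12)/2 = 7.
E[V | bag 3] = (3+10)/2 = 13/2.
E[V | bag 4] = (9+12+4+12+1)/5 = 38/5.
By the law of total expectation,
E[V] = (1/4)·(8) + (1/4)·(7) + (1/4)·(13/2) + (1/4)·(38/5) = 291/40.

291/40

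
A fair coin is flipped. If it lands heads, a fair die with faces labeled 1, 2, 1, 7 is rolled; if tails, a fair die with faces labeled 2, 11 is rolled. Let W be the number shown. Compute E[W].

37/8

E[W | heads] = (1+2+1+7)/4 = 11/4.
E[W | tails] = (2+11)/2 = 13/2.
E[W] = (1/2)·(11/4) + (1/2)·(13/2) = 37/8.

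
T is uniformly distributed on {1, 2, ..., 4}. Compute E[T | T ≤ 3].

Given T ≤ 3, T is equally likely to be any of {1, 2, 3}.
E[T | T ≤ 3] = (1 + 2 + 3) / 3 = 2.

2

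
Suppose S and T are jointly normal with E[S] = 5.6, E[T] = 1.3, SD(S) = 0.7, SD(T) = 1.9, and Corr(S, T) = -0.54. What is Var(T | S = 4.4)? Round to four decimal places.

2.5573

For a bivariate normal, Var(T | S=x) = σ_T²(1 − ρ²).
Var(T | S=4.4) = (1.9)²·(1 − (-0.54)²) = 3.61·0.7084 = 2.5573.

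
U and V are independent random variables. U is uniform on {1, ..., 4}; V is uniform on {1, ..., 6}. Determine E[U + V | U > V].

5

P(U > V) = 1/4.
Summing (U+V)·P(x,y) over outcomes with U > V gives 5/4.
E[U + V | U > V] = (5/4) / (1/4) = 5.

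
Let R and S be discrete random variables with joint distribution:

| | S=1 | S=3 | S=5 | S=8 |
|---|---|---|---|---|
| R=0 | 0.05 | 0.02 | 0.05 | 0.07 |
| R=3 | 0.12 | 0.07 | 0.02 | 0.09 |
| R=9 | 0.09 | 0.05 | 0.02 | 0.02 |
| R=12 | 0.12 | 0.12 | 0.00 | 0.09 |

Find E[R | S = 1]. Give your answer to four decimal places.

6.8684

P(S = 1) = 0.38.
Summing R·P(R=x,S=y) over the conditioning event gives 2.61.
E[R | S = 1] = (2.61) / (0.38) = 6.8684.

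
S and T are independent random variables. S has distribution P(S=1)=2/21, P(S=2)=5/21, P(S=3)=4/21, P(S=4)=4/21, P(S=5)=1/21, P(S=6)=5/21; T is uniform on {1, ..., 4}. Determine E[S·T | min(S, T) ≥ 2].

P(min(S, T) ≥ 2) = 19/28.
Summing ST·P(x,y) over outcomes with min(S, T) ≥ 2 gives 219/28.
E[S·T | min(S, T) ≥ 2] = (219/28) / (19/28) = 219/19.

219/19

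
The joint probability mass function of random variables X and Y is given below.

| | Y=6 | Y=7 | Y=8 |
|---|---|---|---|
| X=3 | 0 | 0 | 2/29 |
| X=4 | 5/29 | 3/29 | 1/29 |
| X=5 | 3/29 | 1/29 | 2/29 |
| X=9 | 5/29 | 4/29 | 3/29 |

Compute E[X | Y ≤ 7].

P(Y ≤ 7) = 21/29.
Summing X·P(X=x,Y=y) over the conditioning event gives 133/29.
E[X | Y ≤ 7] = (133/29) / (21/29) = 19/3.

19/3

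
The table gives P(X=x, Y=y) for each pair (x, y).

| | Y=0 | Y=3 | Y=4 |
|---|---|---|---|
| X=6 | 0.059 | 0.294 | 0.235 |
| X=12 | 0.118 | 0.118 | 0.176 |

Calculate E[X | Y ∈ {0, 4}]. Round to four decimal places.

P(Y ∈ {0, 4}) = 0.588.
Σ X·P over the event = 6·(0.059) + 6·(0.235) + 12·(0.118) + 12·(0.176) = 5.292.
E[X | Y ∈ {0, 4}] = (5.292) / (0.588) = 9.0000.

9.0000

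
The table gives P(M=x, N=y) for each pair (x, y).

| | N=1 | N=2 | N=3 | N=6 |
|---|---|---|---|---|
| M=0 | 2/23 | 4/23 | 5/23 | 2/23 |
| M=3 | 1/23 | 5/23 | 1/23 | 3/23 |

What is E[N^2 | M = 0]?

P(M = 0) = 13/23.
Summing N^2·P(M=x,N=y) over the conditioning event gives 135/23.
E[N^2 | M = 0] = (135/23) / (13/23) = 135/13.

135/13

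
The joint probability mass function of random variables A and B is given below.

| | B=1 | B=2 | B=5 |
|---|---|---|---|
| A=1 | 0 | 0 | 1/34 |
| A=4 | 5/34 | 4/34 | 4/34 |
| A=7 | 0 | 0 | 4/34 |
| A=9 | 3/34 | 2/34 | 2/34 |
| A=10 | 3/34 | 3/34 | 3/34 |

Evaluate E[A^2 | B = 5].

723/14

P(B = 5) = 7/17.
Σ A^2·P over the event = 1·(1/34) + 16·(4/34) + 49·(4/34) + 81·(2/34) + 100·(3/34) = 723/34.
E[A^2 | B = 5] = (723/34) / (7/17) = 723/14.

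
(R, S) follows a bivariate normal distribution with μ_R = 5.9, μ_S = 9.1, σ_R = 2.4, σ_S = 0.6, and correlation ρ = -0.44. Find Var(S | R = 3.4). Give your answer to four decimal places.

For a bivariate normal, Var(S | R=x) = σ_S²(1 − ρ²).
Var(S | R=3.4) = (0.6)²·(1 − (-0.44)²) = 0.36·0.8064 = 0.2903.

0.2903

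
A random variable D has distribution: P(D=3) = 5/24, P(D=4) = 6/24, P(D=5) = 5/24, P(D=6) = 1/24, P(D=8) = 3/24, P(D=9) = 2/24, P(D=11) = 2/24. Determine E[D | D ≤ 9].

P(D ≤ 9) = 11/12.
Σ over the event: 3·5/24 + 4·1/4 + 5·5/24 + 6·1/24 + 8·1/8 + 9·1/12 = 14/3.
E[D | D ≤ 9] = (14/3) / (11/12) = 56/11.

56/11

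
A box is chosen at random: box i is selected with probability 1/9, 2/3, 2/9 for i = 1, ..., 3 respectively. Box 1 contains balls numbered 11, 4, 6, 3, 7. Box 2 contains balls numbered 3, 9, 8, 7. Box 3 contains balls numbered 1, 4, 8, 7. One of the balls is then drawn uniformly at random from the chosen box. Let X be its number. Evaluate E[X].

63/10

E[X | box 1] = (11+4+6+3+7)/5 = 31/5.
E[X | box 2] = (3+9+8+7)/4 = 27/4.
E[X | box 3] = (1+4+8+7)/4 = 5.
E[X] = (1/9)·(31/5) + (2/3)·(27/4) + (2/9)·(5) = 63/10.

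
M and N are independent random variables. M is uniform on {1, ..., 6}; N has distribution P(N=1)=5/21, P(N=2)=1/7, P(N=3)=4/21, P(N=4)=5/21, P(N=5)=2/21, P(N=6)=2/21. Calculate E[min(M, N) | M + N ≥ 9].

P(M + N ≥ 9) = 2/9.
Summing min(M,N)·P(x,y) over outcomes with M + N ≥ 9 gives 58/63.
E[min(M, N) | M + N ≥ 9] = (58/63) / (2/9) = 29/7.

29/7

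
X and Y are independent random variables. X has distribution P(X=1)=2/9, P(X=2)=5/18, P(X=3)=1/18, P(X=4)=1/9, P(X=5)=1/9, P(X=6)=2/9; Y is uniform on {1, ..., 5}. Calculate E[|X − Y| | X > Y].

100/41

P(X > Y) = 41/90.
Summing |X−Y|·P(x,y) over outcomes with X > Y gives 10/9.
E[|X − Y| | X > Y] = (10/9) / (41/90) = 100/41.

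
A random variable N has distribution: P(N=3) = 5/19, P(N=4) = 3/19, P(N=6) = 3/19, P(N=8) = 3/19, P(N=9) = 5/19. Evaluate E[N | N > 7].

69/8

P(N > 7) = 8/19.
Σ over the event: 8·3/19 + 9·5/19 = 69/19.
E[N | N > 7] = (69/19) / (8/19) = 69/8.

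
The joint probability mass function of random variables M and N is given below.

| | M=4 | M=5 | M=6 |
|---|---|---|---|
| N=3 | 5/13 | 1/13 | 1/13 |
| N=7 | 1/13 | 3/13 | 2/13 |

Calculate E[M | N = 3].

P(N = 3) = 7/13.
Summing M·P(M=x,N=y) over the conditioning event gives 31/13.
E[M | N = 3] = (31/13) / (7/13) = 31/7.

31/7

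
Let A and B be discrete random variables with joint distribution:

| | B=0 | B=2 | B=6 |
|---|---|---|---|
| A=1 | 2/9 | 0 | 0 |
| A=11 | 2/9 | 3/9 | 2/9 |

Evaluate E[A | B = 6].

11

P(B = 6) = 2/9.
Σ A·P over the event = 11·(2/9) = 22/9.
E[A | B = 6] = (22/9) / (2/9) = 11.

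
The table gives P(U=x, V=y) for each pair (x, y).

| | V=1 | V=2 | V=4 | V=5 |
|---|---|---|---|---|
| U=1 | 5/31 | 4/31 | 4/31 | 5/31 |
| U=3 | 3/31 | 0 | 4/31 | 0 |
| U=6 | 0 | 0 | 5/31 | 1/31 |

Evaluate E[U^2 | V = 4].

P(V = 4) = 13/31.
Σ U^2·P over the event = 1·(4/31) + 9·(4/31) + 36·(5/31) = 220/31.
E[U^2 | V = 4] = (220/31) / (13/31) = 220/13.

220/13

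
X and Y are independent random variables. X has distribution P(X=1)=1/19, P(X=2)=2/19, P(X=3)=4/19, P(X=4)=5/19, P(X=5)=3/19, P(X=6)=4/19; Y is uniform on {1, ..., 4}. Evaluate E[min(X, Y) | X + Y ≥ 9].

P(X + Y ≥ 9) = 11/76.
Summing min(X,Y)·P(x,y) over outcomes with X + Y ≥ 9 gives 10/19.
E[min(X, Y) | X + Y ≥ 9] = (10/19) / (11/76) = 40/11.

40/11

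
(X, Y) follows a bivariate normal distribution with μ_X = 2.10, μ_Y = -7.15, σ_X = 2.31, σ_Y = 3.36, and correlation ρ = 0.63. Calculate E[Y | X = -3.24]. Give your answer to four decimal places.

For a bivariate normal, E[Y | X=x] = μ_Y + ρ·(σ_Y/σ_X)·(x − μ_X).
E[Y | X=-3.24] = -7.15 + (0.63)·(3.36/2.31)·(-3.24 − (2.10)) = -7.15 + (0.91636)·(-5.34) = -12.0434.

-12.0434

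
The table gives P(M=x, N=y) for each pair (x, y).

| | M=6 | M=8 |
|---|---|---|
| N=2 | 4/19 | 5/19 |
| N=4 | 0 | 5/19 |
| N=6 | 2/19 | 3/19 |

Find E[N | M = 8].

48/13

P(M = 8) = 13/19.
Σ N·P over the event = 2·(5/19) + 4·(5/19) + 6·(3/19) = 48/19.
E[N | M = 8] = (48/19) / (13/19) = 48/13.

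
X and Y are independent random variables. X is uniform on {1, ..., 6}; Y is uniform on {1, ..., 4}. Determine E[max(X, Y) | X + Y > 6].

51/10

Outcomes with X + Y > 6: (3,4), (4,3), (4,4), (5,2), (5,3), (5,4), (6,1), (6,2), (6,3), (6,4), each with probability 1/24.
E[max(X, Y) | X + Y > 6] = (4 + 4 + 4 + 5 + 5 + 5 + 6 + 6 + 6 + 6) / 10 = 51/10.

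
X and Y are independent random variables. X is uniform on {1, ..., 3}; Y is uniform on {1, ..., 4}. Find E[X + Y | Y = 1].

3

Outcomes with Y = 1: (1,1), (2,1), (3,1), each with probability 1/12.
E[X + Y | Y = 1] = (2 + 3 + 4) / 3 = 3.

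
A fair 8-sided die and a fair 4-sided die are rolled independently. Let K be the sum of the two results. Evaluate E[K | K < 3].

2

P(K < 3) = 1/32.
Σ over the event: 2·1/32 = 1/16.
E[K | K < 3] = (1/16) / (1/32) = 2.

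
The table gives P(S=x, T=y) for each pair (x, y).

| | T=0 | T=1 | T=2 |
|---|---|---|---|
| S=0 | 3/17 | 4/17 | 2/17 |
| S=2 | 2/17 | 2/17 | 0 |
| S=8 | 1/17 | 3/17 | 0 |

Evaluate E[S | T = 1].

P(T = 1) = 9/17.
Σ S·P over the event = 0·(4/17) + 2·(2/17) + 8·(3/17) = 28/17.
E[S | T = 1] = (28/17) / (9/17) = 28/9.

28/9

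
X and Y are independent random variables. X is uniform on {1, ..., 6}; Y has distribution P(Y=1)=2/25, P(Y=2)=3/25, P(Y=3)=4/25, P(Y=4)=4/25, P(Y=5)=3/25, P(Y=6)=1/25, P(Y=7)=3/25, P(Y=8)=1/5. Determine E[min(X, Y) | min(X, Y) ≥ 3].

321/80

P(min(X, Y) ≥ 3) = 8/15.
Summing min(X,Y)·P(x,y) over outcomes with min(X, Y) ≥ 3 gives 107/50.
E[min(X, Y) | min(X, Y) ≥ 3] = (107/50) / (8/15) = 321/80.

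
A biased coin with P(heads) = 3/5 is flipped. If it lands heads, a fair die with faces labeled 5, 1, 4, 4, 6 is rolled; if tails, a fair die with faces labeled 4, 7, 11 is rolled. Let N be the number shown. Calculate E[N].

16/3

E[N | heads] = (5+1+4+4+6)/5 = 4.
E[N | tails] = (4+7+11)/3 = 22/3.
E[N] = (3/5)·(4) + (2/5)·(22/3) = 16/3.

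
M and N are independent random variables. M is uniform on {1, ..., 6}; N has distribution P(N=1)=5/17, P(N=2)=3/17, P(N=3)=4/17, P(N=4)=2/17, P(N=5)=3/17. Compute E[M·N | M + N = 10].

P(M + N = 10) = 5/102.
Summing MN·P(x,y) over outcomes with M + N = 10 gives 41/34.
E[M·N | M + N = 10] = (41/34) / (5/102) = 123/5.

123/5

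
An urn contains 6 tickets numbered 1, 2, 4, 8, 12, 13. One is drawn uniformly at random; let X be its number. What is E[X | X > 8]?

P(X > 8) = 1/3.
Σ over the event: 12·1/6 + 13·1/6 = 25/6.
E[X | X > 8] = (25/6) / (1/3) = 25/2.

25/2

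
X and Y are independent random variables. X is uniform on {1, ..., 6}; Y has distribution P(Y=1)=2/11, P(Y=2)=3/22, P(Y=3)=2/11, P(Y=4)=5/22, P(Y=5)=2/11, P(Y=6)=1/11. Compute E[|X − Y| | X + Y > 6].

P(X + Y > 6) = 37/66.
Summing |X−Y|·P(x,y) over outcomes with X + Y > 6 gives 13/12.
E[|X − Y| | X + Y > 6] = (13/12) / (37/66) = 143/74.

143/74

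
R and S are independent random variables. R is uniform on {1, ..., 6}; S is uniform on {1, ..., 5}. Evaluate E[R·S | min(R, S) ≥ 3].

P(min(R, S) ≥ 3) = 2/5.
Summing RS·P(x,y) over outcomes with min(R, S) ≥ 3 gives 36/5.
E[R·S | min(R, S) ≥ 3] = (36/5) / (2/5) = 18.

18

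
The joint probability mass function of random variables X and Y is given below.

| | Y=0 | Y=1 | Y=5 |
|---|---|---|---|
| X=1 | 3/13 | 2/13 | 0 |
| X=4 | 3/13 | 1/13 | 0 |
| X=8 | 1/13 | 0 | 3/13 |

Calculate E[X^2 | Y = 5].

P(Y = 5) = 3/13.
Σ X^2·P over the event = 64·(3/13) = 192/13.
E[X^2 | Y = 5] = (192/13) / (3/13) = 64.

64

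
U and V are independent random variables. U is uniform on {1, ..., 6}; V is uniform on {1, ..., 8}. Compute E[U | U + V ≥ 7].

P(U + V ≥ 7) = 11/16.
Summing U·P(x,y) over outcomes with U + V ≥ 7 gives 133/48.
E[U | U + V ≥ 7] = (133/48) / (11/16) = 133/33.

133/33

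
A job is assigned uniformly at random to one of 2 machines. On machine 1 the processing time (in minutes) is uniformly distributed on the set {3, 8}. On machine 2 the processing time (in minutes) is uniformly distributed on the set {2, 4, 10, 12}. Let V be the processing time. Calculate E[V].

E[V | machine 1] = (3+8)/2 = 11/2.
E[V | machine 2] = (2+4+10+12)/4 = 7.
By the law of total expectation,
E[V] = (1/2)·(11/2) + (1/2)·(7) = 25/4.

25/4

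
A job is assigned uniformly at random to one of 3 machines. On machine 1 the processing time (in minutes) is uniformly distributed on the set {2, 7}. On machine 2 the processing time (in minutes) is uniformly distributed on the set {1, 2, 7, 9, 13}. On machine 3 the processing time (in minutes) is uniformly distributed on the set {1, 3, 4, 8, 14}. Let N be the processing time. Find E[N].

169/30

E[N | machine 1] = (2+7)/2 = 9/2.
E[N | machine 2] = (1+2+7+9+13)/5 = 32/5.
E[N | machine 3] = (1+3+4+8+14)/5 = 6.
E[N] = (1/3)·(9/2) + (1/3)·(32/5) + (1/3)·(6) = 169/30.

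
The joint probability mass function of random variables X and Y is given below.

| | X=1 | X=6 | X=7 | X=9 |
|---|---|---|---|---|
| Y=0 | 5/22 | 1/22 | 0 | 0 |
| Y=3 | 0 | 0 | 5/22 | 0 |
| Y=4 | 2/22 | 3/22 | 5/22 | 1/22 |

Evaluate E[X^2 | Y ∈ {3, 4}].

P(Y ∈ {3, 4}) = 8/11.
Σ X^2·P over the event = 1·(2/22) + 36·(3/22) + 49·(5/22) + 49·(5/22) + 81·(1/22) = 681/22.
E[X^2 | Y ∈ {3, 4}] = (681/22) / (8/11) = 681/16.

681/16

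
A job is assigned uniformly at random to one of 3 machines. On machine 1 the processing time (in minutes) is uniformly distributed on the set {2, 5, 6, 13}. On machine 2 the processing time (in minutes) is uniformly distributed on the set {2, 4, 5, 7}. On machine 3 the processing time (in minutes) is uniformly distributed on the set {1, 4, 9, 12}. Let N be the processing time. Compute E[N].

E[N | machine 1] = (2+5+6+13)/4 = 13/2.
E[N | machine 2] = (2+4+5+7)/4 = 9/2.
E[N | machine 3] = (1+4+9+12)/4 = 13/2.
By the law of total expectation,
E[N] = (1/3)·(13/2) + (1/3)·(9/2) + (1/3)·(13/2) = 35/6.

35/6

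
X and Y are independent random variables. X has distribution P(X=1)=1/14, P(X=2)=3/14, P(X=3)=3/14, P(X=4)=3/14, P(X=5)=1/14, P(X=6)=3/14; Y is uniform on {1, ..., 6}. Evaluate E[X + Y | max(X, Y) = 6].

270/29

P(max(X, Y) = 6) = 29/84.
Summing (X+Y)·P(x,y) over outcomes with max(X, Y) = 6 gives 45/14.
E[X + Y | max(X, Y) = 6] = (45/14) / (29/84) = 270/29.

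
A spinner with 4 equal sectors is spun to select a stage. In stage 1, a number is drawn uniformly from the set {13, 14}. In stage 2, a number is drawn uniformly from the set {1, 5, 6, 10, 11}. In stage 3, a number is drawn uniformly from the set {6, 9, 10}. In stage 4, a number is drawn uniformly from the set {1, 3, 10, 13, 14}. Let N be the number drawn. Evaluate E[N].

E[N | stage 1] = (13+14)/2 = 27/2.
E[N | stage 2] = (1+5+6+10+11)/5 = 33/5.
E[N | stage 3] = (6+9+10)/3 = 25/3.
E[N | stage 4] = (1+3+10+13+14)/5 = 41/5.
E[N] = (1/4)·(27/2) + (1/4)·(33/5) + (1/4)·(25/3) + (1/4)·(41/5) = 1099/120.

1099/120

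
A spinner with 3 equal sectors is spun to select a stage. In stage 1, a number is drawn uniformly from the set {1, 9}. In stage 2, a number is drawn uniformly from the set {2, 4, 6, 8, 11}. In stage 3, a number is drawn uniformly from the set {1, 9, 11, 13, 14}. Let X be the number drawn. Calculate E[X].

E[X | stage 1] = (1+9)/2 = 5.
E[X | stage 2] = (2+4+6+8+11)/5 = 31/5.
E[X | stage 3] = (1+9+11+13+14)/5 = 48/5.
E[X] = (1/3)·(5) + (1/3)·(31/5) + (1/3)·(48/5) = 104/15.

104/15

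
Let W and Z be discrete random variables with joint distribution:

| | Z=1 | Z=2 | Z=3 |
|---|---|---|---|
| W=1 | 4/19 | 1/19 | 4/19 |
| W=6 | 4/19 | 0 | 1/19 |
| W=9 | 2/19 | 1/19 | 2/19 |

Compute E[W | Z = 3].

P(Z = 3) = 7/19.
Σ W·P over the event = 1·(4/19) + 6·(1/19) + 9·(2/19) = 28/19.
E[W | Z = 3] = (28/19) / (7/19) = 4.

4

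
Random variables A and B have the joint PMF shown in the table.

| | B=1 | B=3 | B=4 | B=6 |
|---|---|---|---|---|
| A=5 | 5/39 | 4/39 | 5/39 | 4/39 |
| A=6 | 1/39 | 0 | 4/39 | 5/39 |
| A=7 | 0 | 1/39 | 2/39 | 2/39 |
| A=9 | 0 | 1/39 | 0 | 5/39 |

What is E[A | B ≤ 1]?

P(B ≤ 1) = 2/13.
Σ A·P over the event = 5·(5/39) + 6·(1/39) = 31/39.
E[A | B ≤ 1] = (31/39) / (2/13) = 31/6.

31/6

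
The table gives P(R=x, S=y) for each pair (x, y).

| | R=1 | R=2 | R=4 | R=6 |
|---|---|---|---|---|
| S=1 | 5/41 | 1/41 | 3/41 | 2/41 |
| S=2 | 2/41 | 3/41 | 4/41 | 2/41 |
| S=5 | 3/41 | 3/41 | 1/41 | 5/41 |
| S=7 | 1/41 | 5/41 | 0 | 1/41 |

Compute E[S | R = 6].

19/5

P(R = 6) = 10/41.
Σ S·P over the event = 1·(2/41) + 2·(2/41) + 5·(5/41) + 7·(1/41) = 38/41.
E[S | R = 6] = (38/41) / (10/41) = 19/5.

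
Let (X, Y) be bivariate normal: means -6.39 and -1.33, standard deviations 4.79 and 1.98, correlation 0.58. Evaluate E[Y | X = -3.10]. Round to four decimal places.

The regression of Y on X has slope ρ·σ_Y/σ_X and passes through (μ_X, μ_Y).
E[Y | X=-3.10] = -1.33 + (0.58)·(1.98/4.79)·(-3.10 − (-6.39)) = -1.33 + (0.23975)·(3.29) = -0.5412.

-0.5412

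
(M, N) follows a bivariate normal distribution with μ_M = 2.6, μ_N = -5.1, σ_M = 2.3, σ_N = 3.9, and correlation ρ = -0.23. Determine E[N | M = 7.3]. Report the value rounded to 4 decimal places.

-6.9330

E[N | M=x] = μ_N + ρ(σ_N/σ_M)(x − μ_M) for jointly normal variables.
E[N | M=7.3] = -5.1 + (-0.23)·(3.9/2.3)·(7.3 − (2.6)) = -5.1 + (-0.39)·(4.7) = -6.9330.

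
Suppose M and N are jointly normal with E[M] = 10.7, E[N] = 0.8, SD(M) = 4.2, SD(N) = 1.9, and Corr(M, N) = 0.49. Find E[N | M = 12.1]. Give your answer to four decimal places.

E[N | M=x] = μ_N + ρ(σ_N/σ_M)(x − μ_M) for jointly normal variables.
E[N | M=12.1] = 0.8 + (0.49)·(1.9/4.2)·(12.1 − (10.7)) = 0.8 + (0.22167)·(1.4) = 1.1103.

1.1103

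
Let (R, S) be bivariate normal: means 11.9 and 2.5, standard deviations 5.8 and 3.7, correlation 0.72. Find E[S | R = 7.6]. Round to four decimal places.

The regression of S on R has slope ρ·σ_S/σ_R and passes through (μ_R, μ_S).
E[S | R=7.6] = 2.5 + (0.72)·(3.7/5.8)·(7.6 − (11.9)) = 2.5 + (0.45931)·(-4.3) = 0.5250.

0.5250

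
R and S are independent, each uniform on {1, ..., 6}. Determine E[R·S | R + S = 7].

Outcomes with R + S = 7: (1,6), (2,5), (3,4), (4,3), (5,2), (6,1), each with probability 1/36.
E[R·S | R + S = 7] = (6 + 10 + 12 + 12 + 10 + 6) / 6 = 28/3.

28/3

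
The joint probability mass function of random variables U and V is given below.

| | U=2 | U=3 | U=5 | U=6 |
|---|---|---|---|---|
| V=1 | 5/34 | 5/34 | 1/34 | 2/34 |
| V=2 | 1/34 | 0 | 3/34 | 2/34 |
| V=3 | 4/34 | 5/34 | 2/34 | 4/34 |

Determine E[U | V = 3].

P(V = 3) = 15/34.
Summing U·P(U=x,V=y) over the conditioning event gives 57/34.
E[U | V = 3] = (57/34) / (15/34) = 19/5.

19/5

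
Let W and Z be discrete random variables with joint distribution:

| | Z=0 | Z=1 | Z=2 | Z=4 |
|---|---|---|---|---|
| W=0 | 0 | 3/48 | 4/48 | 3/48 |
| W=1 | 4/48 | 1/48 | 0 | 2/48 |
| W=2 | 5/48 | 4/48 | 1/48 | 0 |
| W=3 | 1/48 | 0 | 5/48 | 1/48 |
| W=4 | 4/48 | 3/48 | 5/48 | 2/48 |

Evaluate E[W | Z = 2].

37/15

P(Z = 2) = 5/16.
Σ W·P over the event = 0·(4/48) + 2·(1/48) + 3·(5/48) + 4·(5/48) = 37/48.
E[W | Z = 2] = (37/48) / (5/16) = 37/15.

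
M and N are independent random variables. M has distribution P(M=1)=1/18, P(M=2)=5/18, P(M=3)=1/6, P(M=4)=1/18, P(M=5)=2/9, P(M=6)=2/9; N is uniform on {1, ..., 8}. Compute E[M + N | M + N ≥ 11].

P(M + N ≥ 11) = 11/48.
Summing (M+N)·P(x,y) over outcomes with M + N ≥ 11 gives 25/9.
E[M + N | M + N ≥ 11] = (25/9) / (11/48) = 400/33.

400/33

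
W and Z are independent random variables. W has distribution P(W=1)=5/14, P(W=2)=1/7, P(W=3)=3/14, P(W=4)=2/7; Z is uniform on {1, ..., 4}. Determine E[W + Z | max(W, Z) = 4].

P(max(W, Z) = 4) = 13/28.
Summing (W+Z)·P(x,y) over outcomes with max(W, Z) = 4 gives 81/28.
E[W + Z | max(W, Z) = 4] = (81/28) / (13/28) = 81/13.

81/13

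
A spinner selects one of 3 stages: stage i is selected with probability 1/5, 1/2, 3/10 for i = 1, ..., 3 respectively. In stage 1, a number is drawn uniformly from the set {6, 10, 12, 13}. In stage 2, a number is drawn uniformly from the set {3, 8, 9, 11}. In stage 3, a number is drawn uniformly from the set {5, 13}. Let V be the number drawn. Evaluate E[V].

69/8

E[V | stage 1] = (6+10+12+13)/4 = 41/4.
E[V | stage 2] = (3+8+9+11)/4 = 31/4.
E[V | stage 3] = (5+13)/2 = 9.
E[V] = (1/5)·(41/4) + (1/2)·(31/4) + (3/10)·(9) = 69/8.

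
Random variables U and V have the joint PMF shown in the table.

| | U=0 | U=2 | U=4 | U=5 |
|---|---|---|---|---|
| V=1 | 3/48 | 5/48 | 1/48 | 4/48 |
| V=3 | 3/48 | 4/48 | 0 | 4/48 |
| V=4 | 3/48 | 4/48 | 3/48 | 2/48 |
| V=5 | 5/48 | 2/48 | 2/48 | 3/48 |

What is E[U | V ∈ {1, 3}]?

31/12

P(V ∈ {1, 3}) = 1/2.
Σ U·P over the event = 0·(3/48) + 0·(3/48) + 2·(5/48) + 2·(4/48) + 4·(1/48) + 5·(4/48) + 5·(4/48) = 31/24.
E[U | V ∈ {1, 3}] = (31/24) / (1/2) = 31/12.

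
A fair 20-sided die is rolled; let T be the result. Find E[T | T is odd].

Given T is odd, T is equally likely to be any of {1, 3, 5, 7, 9, 11, 13, 15, 17, 19}.
E[T | T is odd] = (1 + 3 + 5 + 7 + 9 + 11 + 13 + 15 + 17 + 19) / 10 = 10.

10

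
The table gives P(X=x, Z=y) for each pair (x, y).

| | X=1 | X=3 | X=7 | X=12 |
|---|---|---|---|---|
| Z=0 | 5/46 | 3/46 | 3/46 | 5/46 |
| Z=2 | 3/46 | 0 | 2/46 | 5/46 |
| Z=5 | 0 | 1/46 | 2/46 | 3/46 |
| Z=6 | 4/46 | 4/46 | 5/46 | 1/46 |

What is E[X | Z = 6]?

9/2

P(Z = 6) = 7/23.
Σ X·P over the event = 1·(4/46) + 3·(4/46) + 7·(5/46) + 12·(1/46) = 63/46.
E[X | Z = 6] = (63/46) / (7/23) = 9/2.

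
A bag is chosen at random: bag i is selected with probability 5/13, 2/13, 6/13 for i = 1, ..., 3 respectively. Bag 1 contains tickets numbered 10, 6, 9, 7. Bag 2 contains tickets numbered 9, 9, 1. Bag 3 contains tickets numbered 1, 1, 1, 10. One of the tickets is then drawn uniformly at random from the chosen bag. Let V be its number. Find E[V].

433/78

E[V | bag 1] = (10+6+9+7)/4 = 8.
E[V | bag 2] = (9+9+1)/3 = 19/3.
E[V | bag 3] = (1+1+1+10)/4 = 13/4.
E[V] = (5/13)·(8) + (2/13)·(19/3) + (6/13)·(13/4) = 433/78.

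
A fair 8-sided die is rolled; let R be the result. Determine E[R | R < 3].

3/2

Given R < 3, R is equally likely to be any of {1, 2}.
E[R | R < 3] = (1 + 2) / 2 = 3/2.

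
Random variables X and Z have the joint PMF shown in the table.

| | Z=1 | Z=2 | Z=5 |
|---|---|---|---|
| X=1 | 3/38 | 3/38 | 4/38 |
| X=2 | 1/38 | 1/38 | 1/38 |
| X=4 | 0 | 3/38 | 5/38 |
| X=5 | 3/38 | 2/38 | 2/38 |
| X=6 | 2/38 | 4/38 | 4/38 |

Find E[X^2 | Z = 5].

141/8

P(Z = 5) = 8/19.
Σ X^2·P over the event = 1·(4/38) + 4·(1/38) + 16·(5/38) + 25·(2/38) + 36·(4/38) = 141/19.
E[X^2 | Z = 5] = (141/19) / (8/19) = 141/8.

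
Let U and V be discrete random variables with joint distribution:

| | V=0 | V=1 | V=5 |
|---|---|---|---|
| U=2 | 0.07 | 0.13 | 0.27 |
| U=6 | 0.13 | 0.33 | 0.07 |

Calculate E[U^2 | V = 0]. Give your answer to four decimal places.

P(V = 0) = 0.20.
Σ U^2·P over the event = 4·(0.07) + 36·(0.13) = 4.96.
E[U^2 | V = 0] = (4.96) / (0.20) = 24.8000.

24.8000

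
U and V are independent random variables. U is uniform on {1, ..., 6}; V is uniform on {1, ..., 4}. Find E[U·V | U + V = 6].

15/2

P(U + V = 6) = 1/6.
Summing UV·P(x,y) over outcomes with U + V = 6 gives 5/4.
E[U·V | U + V = 6] = (5/4) / (1/6) = 15/2.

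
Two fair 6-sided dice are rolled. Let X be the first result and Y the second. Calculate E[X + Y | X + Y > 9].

P(X + Y > 9) = 1/6.
Summing (X+Y)·P(x,y) over outcomes with X + Y > 9 gives 16/9.
E[X + Y | X + Y > 9] = (16/9) / (1/6) = 32/3.

32/3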